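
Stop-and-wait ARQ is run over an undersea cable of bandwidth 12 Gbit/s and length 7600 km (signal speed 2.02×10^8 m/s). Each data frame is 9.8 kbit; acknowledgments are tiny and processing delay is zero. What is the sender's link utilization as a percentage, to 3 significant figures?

t_tx = L/R = 9800/12000000000 = 8.16667e-07 s.
t_prop = 7600000/202000000 = 0.0376238 s; RTT = 0.0752475 s.
Cycle = t_tx + RTT = 0.0752483 s.
Utilization = t_tx / cycle = 8.16667e-07/0.0752483 = 0.00109 %.

0.00109 %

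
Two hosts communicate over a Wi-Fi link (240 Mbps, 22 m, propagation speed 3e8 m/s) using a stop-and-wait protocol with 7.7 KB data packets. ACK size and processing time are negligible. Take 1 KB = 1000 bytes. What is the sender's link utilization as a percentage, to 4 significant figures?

t_tx = L/R = 61600/240000000 = 0.000256667 s.
t_prop = 22/300000000 = 7.33333e-08 s; RTT = 1.46667e-07 s.
Cycle = t_tx + RTT = 0.000256813 s.
Utilization = t_tx / cycle = 0.000256667/0.000256813 = 99.94 %.

99.94 %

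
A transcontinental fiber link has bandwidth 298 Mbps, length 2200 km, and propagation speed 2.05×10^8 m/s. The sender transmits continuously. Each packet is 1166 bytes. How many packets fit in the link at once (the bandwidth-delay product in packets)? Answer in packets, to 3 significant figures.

Propagation delay = 2200000 / 2.05e+08 = 0.0107317 s.
BDP = R × t_prop = 298000000 × 0.0107317 = 3198050 bits.
In packets of 9328 bits: 343 packets.

343 packets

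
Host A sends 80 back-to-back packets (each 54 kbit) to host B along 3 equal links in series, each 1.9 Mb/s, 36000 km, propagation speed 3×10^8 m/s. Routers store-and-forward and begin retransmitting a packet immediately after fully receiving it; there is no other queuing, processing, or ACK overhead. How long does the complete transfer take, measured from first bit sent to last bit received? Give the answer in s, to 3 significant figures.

Per-hop transmission t_tx = L/R = 54000/1900000 = 0.0284211 s.
Per-hop propagation t_prop = 36000000/300000000 = 0.12 s.
Pipeline fill: first packet needs 3·t_tx to clear all hops; remaining 79 packets each add one t_tx.
Total = (3+80-1)·t_tx + 3·t_prop = 82·0.0284211 + 3·0.12 = 2.69 s.

2.69 s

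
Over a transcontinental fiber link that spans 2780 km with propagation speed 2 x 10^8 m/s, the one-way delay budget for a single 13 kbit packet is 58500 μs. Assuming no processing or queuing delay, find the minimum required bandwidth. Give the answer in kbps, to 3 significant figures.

291 kbps

Propagation delay = 2780000 / 200000000 = 13900 μs.
Transmission budget = 58500 − 13900 = 44600 μs.
R ≥ L / t_tx = 13000 bits / 0.0446 s = 291 kbps.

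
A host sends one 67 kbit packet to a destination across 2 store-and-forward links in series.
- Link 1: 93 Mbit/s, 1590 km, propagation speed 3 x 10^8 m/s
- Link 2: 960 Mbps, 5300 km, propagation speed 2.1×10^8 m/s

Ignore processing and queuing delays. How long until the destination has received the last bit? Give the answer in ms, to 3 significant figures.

31.3 ms

L = 67000 bits.
Transmission delays (L/R per hop): 0.72043, 0.0697917 ms; sum = 0.790222 ms.
Propagation delays (d/s per hop): 5.3, 25.2381 ms; sum = 30.5381 ms.
End-to-end = 31.3 ms.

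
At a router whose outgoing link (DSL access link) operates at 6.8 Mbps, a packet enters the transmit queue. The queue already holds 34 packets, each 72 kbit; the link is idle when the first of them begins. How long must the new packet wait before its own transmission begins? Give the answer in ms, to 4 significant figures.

360.0 ms

Each queued packet: L/R = 72000/6800000 = 10.5882 ms.
34 queued → 360 ms.
Queuing delay = 360.0 ms.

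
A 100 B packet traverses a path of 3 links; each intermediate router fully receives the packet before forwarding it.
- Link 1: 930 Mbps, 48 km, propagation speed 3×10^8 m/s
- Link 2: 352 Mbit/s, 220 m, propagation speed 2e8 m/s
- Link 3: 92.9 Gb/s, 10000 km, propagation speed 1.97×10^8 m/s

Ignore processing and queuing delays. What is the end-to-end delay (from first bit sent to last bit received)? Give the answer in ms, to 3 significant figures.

L = 100 × 8 = 800 bits.
Transmission delays (L/R per hop): 0.000860215, 0.00227273, 8.61141e-06 ms; sum = 0.00314155 ms.
Propagation delays (d/s per hop): 0.16, 0.0011, 50.7614 ms; sum = 50.9225 ms.
End-to-end = 50.9 ms.

50.9 ms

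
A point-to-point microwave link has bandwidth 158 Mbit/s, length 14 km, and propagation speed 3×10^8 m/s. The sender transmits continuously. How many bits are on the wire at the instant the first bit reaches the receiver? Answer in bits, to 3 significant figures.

7370 bits

Propagation delay = 14000 / 300000000 = 4.66667e-05 s.
BDP = R × t_prop = 158000000 × 4.66667e-05 = 7373.33 bits.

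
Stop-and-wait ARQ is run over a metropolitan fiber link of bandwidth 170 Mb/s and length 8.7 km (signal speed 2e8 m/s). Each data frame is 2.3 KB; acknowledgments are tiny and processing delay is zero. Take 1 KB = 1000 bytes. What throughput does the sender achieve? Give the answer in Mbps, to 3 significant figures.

t_tx = L/R = 18400/170000000 = 0.000108235 s.
t_prop = 8700/200000000 = 4.35e-05 s; RTT = 8.7e-05 s.
Cycle = t_tx + RTT = 0.000195235 s.
Throughput = L / cycle = 18400 / 0.000195235 = 94.2 Mbps.

94.2 Mbps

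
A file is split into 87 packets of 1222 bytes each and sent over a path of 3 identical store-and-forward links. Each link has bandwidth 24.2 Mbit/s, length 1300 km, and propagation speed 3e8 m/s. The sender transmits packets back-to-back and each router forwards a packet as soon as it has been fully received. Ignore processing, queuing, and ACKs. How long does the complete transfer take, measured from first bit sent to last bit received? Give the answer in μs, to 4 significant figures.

48950 μs

Per-hop transmission t_tx = L/R = 9776/24200000 = 403.967 μs.
Per-hop propagation t_prop = 1300000/300000000 = 4333.33 μs.
Pipeline fill: first packet needs 3·t_tx to clear all hops; remaining 86 packets each add one t_tx.
Total = (3+87-1)·t_tx + 3·t_prop = 89·403.967 + 3·4333.33 = 48950 μs.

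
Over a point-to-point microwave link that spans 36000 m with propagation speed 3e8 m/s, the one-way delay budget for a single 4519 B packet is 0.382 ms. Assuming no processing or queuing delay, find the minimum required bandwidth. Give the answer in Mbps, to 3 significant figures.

138 Mbps

L = 36152 bits.
Propagation delay = 36000 / 300000000 = 0.12 ms.
Transmission budget = 0.382 − 0.12 = 0.262 ms.
R ≥ L / t_tx = 36152 bits / 0.000262 s = 138 Mbps.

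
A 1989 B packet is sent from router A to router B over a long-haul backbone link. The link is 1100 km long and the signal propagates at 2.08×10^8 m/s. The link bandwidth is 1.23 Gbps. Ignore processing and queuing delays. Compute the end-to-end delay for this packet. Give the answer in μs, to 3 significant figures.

5300 μs

L = 1989 × 8 = 15912 bits.
Transmission delay = L/R = 15912 / 1230000000 = 12.9366 μs.
Propagation delay = d/s = 1100000 m / 208000000 m/s = 5288.46 μs.
Total = 5300 μs.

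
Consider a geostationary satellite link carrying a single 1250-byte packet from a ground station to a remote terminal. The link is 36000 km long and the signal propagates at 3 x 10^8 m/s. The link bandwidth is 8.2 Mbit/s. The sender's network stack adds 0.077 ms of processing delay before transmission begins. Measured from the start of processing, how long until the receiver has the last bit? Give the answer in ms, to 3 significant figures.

121 ms

L = 1250 × 8 = 10000 bits.
Transmission delay = L/R = 10000 / 8.2e+06 = 1.21951 ms.
Propagation delay = d/s = 36000000 m / 300000000 m/s = 120 ms.
Plus processing delay 0.077 ms = 0.077 ms.
Total = 121 ms.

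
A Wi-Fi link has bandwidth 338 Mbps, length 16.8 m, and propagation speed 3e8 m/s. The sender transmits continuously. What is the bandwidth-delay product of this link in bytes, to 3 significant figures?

Propagation delay = 16.8 / 300000000 = 5.6e-08 s.
BDP = R × t_prop = 338000000 × 5.6e-08 = 18.928 bits.
In bytes: 18.928/8 = 2.37 bytes.

2.37 bytes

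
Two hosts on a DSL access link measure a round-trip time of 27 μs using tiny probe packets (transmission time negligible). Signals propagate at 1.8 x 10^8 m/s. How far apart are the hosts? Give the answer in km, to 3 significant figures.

One-way propagation = RTT/2 = 13.5 μs.
d = s × t = 180000000 × 1.35e-05 = 2.43 km.

2.43 km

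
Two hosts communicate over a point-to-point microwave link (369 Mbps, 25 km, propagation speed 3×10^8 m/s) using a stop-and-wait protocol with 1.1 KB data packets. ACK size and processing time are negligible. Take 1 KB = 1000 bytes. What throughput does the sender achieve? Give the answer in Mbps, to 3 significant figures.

t_tx = L/R = 8800/369000000 = 2.38482e-05 s.
t_prop = 25000/300000000 = 8.33333e-05 s; RTT = 0.000166667 s.
Cycle = t_tx + RTT = 0.000190515 s.
Throughput = L / cycle = 8800 / 0.000190515 = 46.2 Mbps.

46.2 Mbps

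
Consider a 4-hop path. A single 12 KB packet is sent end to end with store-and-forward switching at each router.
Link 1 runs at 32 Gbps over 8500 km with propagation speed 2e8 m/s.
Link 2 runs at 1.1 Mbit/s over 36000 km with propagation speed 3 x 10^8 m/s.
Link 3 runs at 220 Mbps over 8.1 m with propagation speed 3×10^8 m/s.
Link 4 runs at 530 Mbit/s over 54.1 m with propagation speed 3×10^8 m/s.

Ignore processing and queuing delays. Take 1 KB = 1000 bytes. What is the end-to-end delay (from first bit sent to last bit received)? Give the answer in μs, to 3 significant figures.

250000 μs

L = 96000 bits.
Transmission delays (L/R per hop): 3, 87272.7, 436.364, 181.132 μs; sum = 87893.2 μs.
Propagation delays (d/s per hop): 42500, 120000, 0.027, 0.180333 μs; sum = 162500 μs.
End-to-end = 250000 μs.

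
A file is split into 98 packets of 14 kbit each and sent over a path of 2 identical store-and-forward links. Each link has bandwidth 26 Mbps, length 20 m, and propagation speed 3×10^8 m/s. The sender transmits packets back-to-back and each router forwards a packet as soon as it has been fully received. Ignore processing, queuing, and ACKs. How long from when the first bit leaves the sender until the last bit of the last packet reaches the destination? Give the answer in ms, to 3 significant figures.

53.3 ms

Per-hop transmission t_tx = L/R = 14000/26000000 = 0.538462 ms.
Per-hop propagation t_prop = 20/300000000 = 6.66667e-05 ms.
Pipeline fill: first packet needs 2·t_tx to clear all hops; remaining 97 packets each add one t_tx.
Total = (2+98-1)·t_tx + 2·t_prop = 99·0.538462 + 2·6.66667e-05 = 53.3 ms.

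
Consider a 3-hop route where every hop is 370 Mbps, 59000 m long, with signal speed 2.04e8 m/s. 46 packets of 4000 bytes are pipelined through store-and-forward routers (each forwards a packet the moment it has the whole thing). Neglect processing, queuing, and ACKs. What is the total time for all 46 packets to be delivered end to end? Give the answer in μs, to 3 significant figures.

Per-hop transmission t_tx = L/R = 32000/370000000 = 86.4865 μs.
Per-hop propagation t_prop = 59000/204000000 = 289.216 μs.
Pipeline fill: first packet needs 3·t_tx to clear all hops; remaining 45 packets each add one t_tx.
Total = (3+46-1)·t_tx + 3·t_prop = 48·86.4865 + 3·289.216 = 5020 μs.

5020 μs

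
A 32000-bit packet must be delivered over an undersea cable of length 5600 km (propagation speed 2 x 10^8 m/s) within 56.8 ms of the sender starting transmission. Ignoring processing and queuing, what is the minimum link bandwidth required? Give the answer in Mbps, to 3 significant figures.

1.11 Mbps

Propagation delay = 5600000 / 200000000 = 28 ms.
Transmission budget = 56.8 − 28 = 28.8 ms.
R ≥ L / t_tx = 32000 bits / 0.0288 s = 1.11 Mbps.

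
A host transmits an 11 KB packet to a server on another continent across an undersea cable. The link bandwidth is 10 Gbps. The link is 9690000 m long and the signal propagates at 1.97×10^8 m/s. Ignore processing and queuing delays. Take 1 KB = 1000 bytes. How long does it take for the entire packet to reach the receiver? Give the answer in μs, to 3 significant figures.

49200 μs

L = 88000 bits.
Transmission delay = L/R = 88000 / 10000000000 = 8.8 μs.
Propagation delay = d/s = 9690000 m / 197000000 m/s = 49187.8 μs.
Total = 49200 μs.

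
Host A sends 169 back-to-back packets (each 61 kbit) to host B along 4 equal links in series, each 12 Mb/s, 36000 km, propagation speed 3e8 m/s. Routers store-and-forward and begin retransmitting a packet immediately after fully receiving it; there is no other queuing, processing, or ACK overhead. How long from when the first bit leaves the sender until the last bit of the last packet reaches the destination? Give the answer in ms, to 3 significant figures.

Per-hop transmission t_tx = L/R = 61000/12000000 = 5.08333 ms.
Per-hop propagation t_prop = 36000000/300000000 = 120 ms.
Pipeline fill: first packet needs 4·t_tx to clear all hops; remaining 168 packets each add one t_tx.
Total = (4+169-1)·t_tx + 4·t_prop = 172·5.08333 + 4·120 = 1350 ms.

1350 ms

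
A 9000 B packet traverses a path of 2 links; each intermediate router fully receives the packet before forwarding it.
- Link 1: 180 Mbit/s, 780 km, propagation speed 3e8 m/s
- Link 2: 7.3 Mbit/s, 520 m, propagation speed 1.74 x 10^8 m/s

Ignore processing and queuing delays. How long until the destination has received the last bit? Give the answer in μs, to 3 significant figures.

L = 9000 × 8 = 72000 bits.
Transmission delays (L/R per hop): 400, 9863.01 μs; sum = 10263 μs.
Propagation delays (d/s per hop): 2600, 2.98851 μs; sum = 2602.99 μs.
End-to-end = 12900 μs.

12900 μs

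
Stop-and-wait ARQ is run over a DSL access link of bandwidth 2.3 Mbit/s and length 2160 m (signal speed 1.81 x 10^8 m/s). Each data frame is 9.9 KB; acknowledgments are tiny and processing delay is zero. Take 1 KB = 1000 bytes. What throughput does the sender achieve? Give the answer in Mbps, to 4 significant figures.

2.298 Mbps

t_tx = L/R = 79200/2300000 = 0.0344348 s.
t_prop = 2160/181000000 = 1.19337e-05 s; RTT = 2.38674e-05 s.
Cycle = t_tx + RTT = 0.0344587 s.
Throughput = L / cycle = 79200 / 0.0344587 = 2.298 Mbps.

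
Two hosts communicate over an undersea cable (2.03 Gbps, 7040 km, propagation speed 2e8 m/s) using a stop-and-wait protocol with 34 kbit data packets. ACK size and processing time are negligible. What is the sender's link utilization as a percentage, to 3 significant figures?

0.0238 %

t_tx = L/R = 34000/2.03e+09 = 1.67488e-05 s.
t_prop = 7040000/200000000 = 0.0352 s; RTT = 0.0704 s.
Cycle = t_tx + RTT = 0.0704167 s.
Utilization = t_tx / cycle = 1.67488e-05/0.0704167 = 0.0238 %.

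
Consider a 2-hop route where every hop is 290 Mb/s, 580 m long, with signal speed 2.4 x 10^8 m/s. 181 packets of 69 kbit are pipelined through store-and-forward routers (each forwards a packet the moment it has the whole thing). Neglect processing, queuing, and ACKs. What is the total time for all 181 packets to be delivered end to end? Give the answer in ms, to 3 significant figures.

Per-hop transmission t_tx = L/R = 69000/290000000 = 0.237931 ms.
Per-hop propagation t_prop = 580/240000000 = 0.00241667 ms.
Pipeline fill: first packet needs 2·t_tx to clear all hops; remaining 180 packets each add one t_tx.
Total = (2+181-1)·t_tx + 2·t_prop = 182·0.237931 + 2·0.00241667 = 43.3 ms.

43.3 ms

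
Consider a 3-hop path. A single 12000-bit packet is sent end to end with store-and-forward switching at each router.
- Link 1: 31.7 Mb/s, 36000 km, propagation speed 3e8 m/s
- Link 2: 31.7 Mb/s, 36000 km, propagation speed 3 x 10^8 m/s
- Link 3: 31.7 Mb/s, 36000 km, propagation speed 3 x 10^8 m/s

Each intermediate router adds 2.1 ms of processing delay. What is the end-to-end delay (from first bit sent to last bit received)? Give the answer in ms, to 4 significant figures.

365.3 ms

Transmission delay per hop = L/R = 12000/31700000 = 0.378549 ms; 3 hops → 1.13565 ms.
Propagation delays (d/s per hop): 120, 120, 120 ms; sum = 360 ms.
Processing at 2 router(s): 2 × 2.1 ms = 4.2 ms.
End-to-end = 365.3 ms.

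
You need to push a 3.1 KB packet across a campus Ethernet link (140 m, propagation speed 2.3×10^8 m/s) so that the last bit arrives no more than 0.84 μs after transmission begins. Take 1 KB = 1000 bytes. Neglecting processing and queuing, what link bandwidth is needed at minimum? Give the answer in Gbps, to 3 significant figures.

L = 24800 bits.
Propagation delay = 140 / 2.3e+08 = 0.608696 μs.
Transmission budget = 0.84 − 0.608696 = 0.231304 μs.
R ≥ L / t_tx = 24800 bits / 2.31304e-07 s = 107 Gbps.

107 Gbps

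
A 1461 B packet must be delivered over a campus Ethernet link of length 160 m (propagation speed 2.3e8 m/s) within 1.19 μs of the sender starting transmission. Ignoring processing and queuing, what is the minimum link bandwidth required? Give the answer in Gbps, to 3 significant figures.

L = 11688 bits.
Propagation delay = 160 / 2.3e+08 = 0.695652 μs.
Transmission budget = 1.19 − 0.695652 = 0.494348 μs.
R ≥ L / t_tx = 11688 bits / 4.94348e-07 s = 23.6 Gbps.

23.6 Gbps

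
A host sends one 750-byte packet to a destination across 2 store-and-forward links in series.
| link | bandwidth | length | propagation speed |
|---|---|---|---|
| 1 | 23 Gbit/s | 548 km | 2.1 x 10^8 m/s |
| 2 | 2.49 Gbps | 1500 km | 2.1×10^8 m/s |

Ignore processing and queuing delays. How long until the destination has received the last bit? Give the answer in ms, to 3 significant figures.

L = 750 × 8 = 6000 bits.
Transmission delays (L/R per hop): 0.00026087, 0.00240964 ms; sum = 0.00267051 ms.
Propagation delays (d/s per hop): 2.60952, 7.14286 ms; sum = 9.75238 ms.
End-to-end = 9.76 ms.

9.76 ms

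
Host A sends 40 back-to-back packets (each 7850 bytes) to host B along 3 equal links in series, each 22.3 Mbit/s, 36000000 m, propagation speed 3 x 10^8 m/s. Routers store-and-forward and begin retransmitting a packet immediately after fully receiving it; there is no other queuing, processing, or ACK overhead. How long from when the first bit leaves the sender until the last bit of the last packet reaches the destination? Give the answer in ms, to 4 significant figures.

478.3 ms

Per-hop transmission t_tx = L/R = 62800/22300000 = 2.81614 ms.
Per-hop propagation t_prop = 36000000/300000000 = 120 ms.
Pipeline fill: first packet needs 3·t_tx to clear all hops; remaining 39 packets each add one t_tx.
Total = (3+40-1)·t_tx + 3·t_prop = 42·2.81614 + 3·120 = 478.3 ms.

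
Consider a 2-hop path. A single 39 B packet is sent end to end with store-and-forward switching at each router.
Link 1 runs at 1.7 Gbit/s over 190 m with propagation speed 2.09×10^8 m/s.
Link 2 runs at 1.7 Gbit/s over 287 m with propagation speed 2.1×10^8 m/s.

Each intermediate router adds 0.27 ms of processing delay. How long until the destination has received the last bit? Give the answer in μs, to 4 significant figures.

L = 39 × 8 = 312 bits.
Transmission delay per hop = L/R = 312/1700000000 = 0.183529 μs; 2 hops → 0.367059 μs.
Propagation delays (d/s per hop): 0.909091, 1.36667 μs; sum = 2.27576 μs.
Processing at 1 router(s): 1 × 0.27 ms = 270 μs.
End-to-end = 272.6 μs.

272.6 μs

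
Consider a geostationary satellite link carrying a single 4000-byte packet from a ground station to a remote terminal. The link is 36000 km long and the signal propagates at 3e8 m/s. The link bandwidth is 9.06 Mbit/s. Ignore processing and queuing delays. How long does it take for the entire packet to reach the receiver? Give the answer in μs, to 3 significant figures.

L = 4000 × 8 = 32000 bits.
Transmission delay = L/R = 32000 / 9060000 = 3532.01 μs.
Propagation delay = d/s = 36000000 m / 300000000 m/s = 120000 μs.
Total = 124000 μs.

124000 μs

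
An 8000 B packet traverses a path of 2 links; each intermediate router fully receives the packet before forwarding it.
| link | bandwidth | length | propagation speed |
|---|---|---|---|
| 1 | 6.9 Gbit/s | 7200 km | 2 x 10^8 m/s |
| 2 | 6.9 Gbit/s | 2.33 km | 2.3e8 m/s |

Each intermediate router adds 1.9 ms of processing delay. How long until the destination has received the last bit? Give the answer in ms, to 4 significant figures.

L = 8000 × 8 = 64000 bits.
Transmission delay per hop = L/R = 64000/6900000000 = 0.00927536 ms; 2 hops → 0.0185507 ms.
Propagation delays (d/s per hop): 36, 0.0101304 ms; sum = 36.0101 ms.
Processing at 1 router(s): 1 × 1.9 ms = 1.9 ms.
End-to-end = 37.93 ms.

37.93 ms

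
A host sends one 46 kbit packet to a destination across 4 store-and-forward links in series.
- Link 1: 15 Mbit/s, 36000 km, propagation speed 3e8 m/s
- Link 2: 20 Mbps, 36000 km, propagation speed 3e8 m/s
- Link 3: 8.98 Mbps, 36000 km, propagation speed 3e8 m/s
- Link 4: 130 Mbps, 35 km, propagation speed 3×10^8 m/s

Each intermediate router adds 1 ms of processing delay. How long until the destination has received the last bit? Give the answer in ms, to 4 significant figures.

L = 46000 bits.
Transmission delays (L/R per hop): 3.06667, 2.3, 5.12249, 0.353846 ms; sum = 10.843 ms.
Propagation delays (d/s per hop): 120, 120, 120, 0.116667 ms; sum = 360.117 ms.
Processing at 3 router(s): 3 × 1 ms = 3 ms.
End-to-end = 374.0 ms.

374.0 ms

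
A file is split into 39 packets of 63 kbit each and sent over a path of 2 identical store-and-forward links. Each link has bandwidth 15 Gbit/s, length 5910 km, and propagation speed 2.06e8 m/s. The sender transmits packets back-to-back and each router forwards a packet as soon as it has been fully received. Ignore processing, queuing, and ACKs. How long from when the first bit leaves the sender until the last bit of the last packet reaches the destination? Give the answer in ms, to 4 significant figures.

Per-hop transmission t_tx = L/R = 63000/15000000000 = 0.0042 ms.
Per-hop propagation t_prop = 5910000/206000000 = 28.6893 ms.
Pipeline fill: first packet needs 2·t_tx to clear all hops; remaining 38 packets each add one t_tx.
Total = (2+39-1)·t_tx + 2·t_prop = 40·0.0042 + 2·28.6893 = 57.55 ms.

57.55 ms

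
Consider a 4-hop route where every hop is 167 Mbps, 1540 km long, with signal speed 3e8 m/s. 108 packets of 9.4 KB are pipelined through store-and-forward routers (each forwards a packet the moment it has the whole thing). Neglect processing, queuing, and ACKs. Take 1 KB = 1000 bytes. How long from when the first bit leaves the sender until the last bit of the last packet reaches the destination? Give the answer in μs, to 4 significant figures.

Per-hop transmission t_tx = L/R = 75200/167000000 = 450.299 μs.
Per-hop propagation t_prop = 1540000/300000000 = 5133.33 μs.
Pipeline fill: first packet needs 4·t_tx to clear all hops; remaining 107 packets each add one t_tx.
Total = (4+108-1)·t_tx + 4·t_prop = 111·450.299 + 4·5133.33 = 70520 μs.

70520 μs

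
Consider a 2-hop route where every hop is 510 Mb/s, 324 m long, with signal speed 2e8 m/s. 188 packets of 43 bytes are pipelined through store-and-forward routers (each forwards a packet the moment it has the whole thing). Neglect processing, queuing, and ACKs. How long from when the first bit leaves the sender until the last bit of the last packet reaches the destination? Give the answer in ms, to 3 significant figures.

0.131 ms

Per-hop transmission t_tx = L/R = 344/510000000 = 0.00067451 ms.
Per-hop propagation t_prop = 324/200000000 = 0.00162 ms.
Pipeline fill: first packet needs 2·t_tx to clear all hops; remaining 187 packets each add one t_tx.
Total = (2+188-1)·t_tx + 2·t_prop = 189·0.00067451 + 2·0.00162 = 0.131 ms.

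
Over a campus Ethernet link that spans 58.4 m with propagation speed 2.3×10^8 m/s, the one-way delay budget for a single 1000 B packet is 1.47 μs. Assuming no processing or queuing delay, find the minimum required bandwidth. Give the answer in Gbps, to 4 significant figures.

L = 8000 bits.
Propagation delay = 58.4 / 2.3e+08 = 0.253913 μs.
Transmission budget = 1.47 − 0.253913 = 1.21609 μs.
R ≥ L / t_tx = 8000 bits / 1.21609e-06 s = 6.578 Gbps.

6.578 Gbps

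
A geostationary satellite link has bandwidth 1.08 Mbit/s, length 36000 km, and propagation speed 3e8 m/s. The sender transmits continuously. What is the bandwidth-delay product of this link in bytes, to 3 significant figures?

Propagation delay = 36000000 / 300000000 = 0.12 s.
BDP = R × t_prop = 1080000 × 0.12 = 129600 bits.
In bytes: 129600/8 = 16200 bytes.

16200 bytes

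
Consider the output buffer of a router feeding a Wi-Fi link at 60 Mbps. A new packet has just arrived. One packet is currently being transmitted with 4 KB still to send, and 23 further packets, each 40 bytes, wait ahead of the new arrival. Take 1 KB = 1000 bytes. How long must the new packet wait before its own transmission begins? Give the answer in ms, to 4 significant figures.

Each queued packet: L/R = 320/60000000 = 0.00533333 ms.
23 queued → 0.122667 ms.
Plus remaining 32000 bits of current packet: 0.533333 ms.
Queuing delay = 0.6560 ms.

0.6560 ms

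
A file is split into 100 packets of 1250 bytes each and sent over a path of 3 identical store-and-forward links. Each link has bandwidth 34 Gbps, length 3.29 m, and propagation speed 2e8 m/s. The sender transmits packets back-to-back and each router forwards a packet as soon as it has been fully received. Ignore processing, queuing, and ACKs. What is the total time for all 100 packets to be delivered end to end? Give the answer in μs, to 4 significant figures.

30.05 μs

Per-hop transmission t_tx = L/R = 10000/34000000000 = 0.294118 μs.
Per-hop propagation t_prop = 3.29/200000000 = 0.01645 μs.
Pipeline fill: first packet needs 3·t_tx to clear all hops; remaining 99 packets each add one t_tx.
Total = (3+100-1)·t_tx + 3·t_prop = 102·0.294118 + 3·0.01645 = 30.05 μs.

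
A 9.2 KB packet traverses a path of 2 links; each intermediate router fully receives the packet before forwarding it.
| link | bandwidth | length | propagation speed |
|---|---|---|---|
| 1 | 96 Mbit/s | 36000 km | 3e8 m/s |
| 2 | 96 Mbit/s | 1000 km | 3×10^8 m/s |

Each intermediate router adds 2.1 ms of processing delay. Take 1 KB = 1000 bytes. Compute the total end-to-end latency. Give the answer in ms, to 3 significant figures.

127 ms

L = 73600 bits.
Transmission delay per hop = L/R = 73600/96000000 = 0.766667 ms; 2 hops → 1.53333 ms.
Propagation delays (d/s per hop): 120, 3.33333 ms; sum = 123.333 ms.
Processing at 1 router(s): 1 × 2.1 ms = 2.1 ms.
End-to-end = 127 ms.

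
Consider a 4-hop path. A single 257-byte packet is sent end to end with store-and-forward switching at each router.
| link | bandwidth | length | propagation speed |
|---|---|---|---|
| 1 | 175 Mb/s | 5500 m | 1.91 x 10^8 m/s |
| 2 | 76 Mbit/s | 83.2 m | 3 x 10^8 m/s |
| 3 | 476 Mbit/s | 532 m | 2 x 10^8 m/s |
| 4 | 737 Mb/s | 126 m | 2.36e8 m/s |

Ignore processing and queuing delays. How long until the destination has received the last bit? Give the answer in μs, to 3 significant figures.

L = 257 × 8 = 2056 bits.
Transmission delays (L/R per hop): 11.7486, 27.0526, 4.31933, 2.78969 μs; sum = 45.9102 μs.
Propagation delays (d/s per hop): 28.7958, 0.277333, 2.66, 0.533898 μs; sum = 32.267 μs.
End-to-end = 78.2 μs.

78.2 μs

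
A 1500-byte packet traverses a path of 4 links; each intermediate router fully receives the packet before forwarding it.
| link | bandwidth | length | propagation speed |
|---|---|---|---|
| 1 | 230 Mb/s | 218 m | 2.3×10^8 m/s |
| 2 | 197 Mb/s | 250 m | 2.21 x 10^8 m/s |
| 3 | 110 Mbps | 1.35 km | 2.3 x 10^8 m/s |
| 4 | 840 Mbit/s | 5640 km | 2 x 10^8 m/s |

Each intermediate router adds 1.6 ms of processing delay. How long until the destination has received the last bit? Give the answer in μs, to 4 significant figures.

L = 1500 × 8 = 12000 bits.
Transmission delays (L/R per hop): 52.1739, 60.9137, 109.091, 14.2857 μs; sum = 236.464 μs.
Propagation delays (d/s per hop): 0.947826, 1.13122, 5.86957, 28200 μs; sum = 28207.9 μs.
Processing at 3 router(s): 3 × 1.6 ms = 4800 μs.
End-to-end = 33240 μs.

33240 μs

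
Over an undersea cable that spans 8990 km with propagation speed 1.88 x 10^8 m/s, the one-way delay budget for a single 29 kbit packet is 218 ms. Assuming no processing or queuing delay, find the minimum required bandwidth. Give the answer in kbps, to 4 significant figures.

Propagation delay = 8990000 / 188000000 = 47.8191 ms.
Transmission budget = 218 − 47.8191 = 170.181 ms.
R ≥ L / t_tx = 29000 bits / 0.170181 s = 170.4 kbps.

170.4 kbps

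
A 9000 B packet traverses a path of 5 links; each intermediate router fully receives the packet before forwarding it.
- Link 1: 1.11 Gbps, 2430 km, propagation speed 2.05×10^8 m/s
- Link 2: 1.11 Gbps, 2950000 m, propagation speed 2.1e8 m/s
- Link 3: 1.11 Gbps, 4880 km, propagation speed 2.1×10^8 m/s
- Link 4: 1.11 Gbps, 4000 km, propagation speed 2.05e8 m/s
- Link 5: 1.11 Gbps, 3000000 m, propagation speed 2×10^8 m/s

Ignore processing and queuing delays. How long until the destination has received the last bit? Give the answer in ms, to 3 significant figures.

L = 9000 × 8 = 72000 bits.
Transmission delay per hop = L/R = 72000/1110000000 = 0.0648649 ms; 5 hops → 0.324324 ms.
Propagation delays (d/s per hop): 11.8537, 14.0476, 23.2381, 19.5122, 15 ms; sum = 83.6516 ms.
End-to-end = 84.0 ms.

84.0 ms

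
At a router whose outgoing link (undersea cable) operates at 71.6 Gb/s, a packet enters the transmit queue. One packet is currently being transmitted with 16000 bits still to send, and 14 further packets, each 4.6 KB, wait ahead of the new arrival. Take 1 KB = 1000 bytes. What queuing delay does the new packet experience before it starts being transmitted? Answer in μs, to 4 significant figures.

Each queued packet: L/R = 36800/71600000000 = 0.513966 μs.
14 queued → 7.19553 μs.
Plus remaining 16000 bits of current packet: 0.223464 μs.
Queuing delay = 7.419 μs.

7.419 μs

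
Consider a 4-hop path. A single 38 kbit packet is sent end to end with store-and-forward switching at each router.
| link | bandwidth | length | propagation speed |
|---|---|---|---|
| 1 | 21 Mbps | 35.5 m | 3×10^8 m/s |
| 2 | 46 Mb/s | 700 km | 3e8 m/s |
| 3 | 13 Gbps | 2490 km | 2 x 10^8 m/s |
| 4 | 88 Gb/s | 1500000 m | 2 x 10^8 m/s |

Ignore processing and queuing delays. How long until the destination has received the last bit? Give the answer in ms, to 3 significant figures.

24.9 ms

L = 38000 bits.
Transmission delays (L/R per hop): 1.80952, 0.826087, 0.00292308, 0.000431818 ms; sum = 2.63897 ms.
Propagation delays (d/s per hop): 0.000118333, 2.33333, 12.45, 7.5 ms; sum = 22.2835 ms.
End-to-end = 24.9 ms.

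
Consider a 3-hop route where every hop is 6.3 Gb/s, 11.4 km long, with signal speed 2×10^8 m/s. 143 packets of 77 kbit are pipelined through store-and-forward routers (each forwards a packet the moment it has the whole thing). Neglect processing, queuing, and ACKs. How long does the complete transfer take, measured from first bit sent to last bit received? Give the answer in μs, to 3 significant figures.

1940 μs

Per-hop transmission t_tx = L/R = 77000/6300000000 = 12.2222 μs.
Per-hop propagation t_prop = 11400/200000000 = 57 μs.
Pipeline fill: first packet needs 3·t_tx to clear all hops; remaining 142 packets each add one t_tx.
Total = (3+143-1)·t_tx + 3·t_prop = 145·12.2222 + 3·57 = 1940 μs.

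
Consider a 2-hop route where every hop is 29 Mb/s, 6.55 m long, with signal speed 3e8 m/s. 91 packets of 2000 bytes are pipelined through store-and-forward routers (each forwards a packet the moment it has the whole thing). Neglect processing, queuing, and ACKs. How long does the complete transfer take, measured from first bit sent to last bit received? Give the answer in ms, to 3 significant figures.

50.8 ms

Per-hop transmission t_tx = L/R = 16000/29000000 = 0.551724 ms.
Per-hop propagation t_prop = 6.55/300000000 = 2.18333e-05 ms.
Pipeline fill: first packet needs 2·t_tx to clear all hops; remaining 90 packets each add one t_tx.
Total = (2+91-1)·t_tx + 2·t_prop = 92·0.551724 + 2·2.18333e-05 = 50.8 ms.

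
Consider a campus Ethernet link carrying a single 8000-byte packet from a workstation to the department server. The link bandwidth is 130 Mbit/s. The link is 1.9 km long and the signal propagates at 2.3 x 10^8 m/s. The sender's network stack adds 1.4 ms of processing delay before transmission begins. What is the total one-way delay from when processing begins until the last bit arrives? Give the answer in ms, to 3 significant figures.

1.90 ms

L = 8000 × 8 = 64000 bits.
Transmission delay = L/R = 64000 / 130000000 = 0.492308 ms.
Propagation delay = d/s = 1900 m / 2.3e+08 m/s = 0.00826087 ms.
Plus processing delay 1.4 ms = 1.4 ms.
Total = 1.90 ms.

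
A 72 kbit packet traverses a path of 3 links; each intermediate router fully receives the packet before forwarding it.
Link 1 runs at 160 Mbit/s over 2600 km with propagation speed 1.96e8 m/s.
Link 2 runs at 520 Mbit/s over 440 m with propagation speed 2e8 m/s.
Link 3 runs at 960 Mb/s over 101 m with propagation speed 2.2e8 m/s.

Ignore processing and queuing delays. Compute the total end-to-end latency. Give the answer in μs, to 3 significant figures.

L = 72000 bits.
Transmission delays (L/R per hop): 450, 138.462, 75 μs; sum = 663.462 μs.
Propagation delays (d/s per hop): 13265.3, 2.2, 0.459091 μs; sum = 13268 μs.
End-to-end = 13900 μs.

13900 μs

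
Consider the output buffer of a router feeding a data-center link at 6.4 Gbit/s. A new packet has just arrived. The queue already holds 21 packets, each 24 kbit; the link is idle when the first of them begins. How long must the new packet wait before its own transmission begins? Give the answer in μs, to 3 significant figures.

Each queued packet: L/R = 24000/6400000000 = 3.75 μs.
21 queued → 78.75 μs.
Queuing delay = 78.8 μs.

78.8 μs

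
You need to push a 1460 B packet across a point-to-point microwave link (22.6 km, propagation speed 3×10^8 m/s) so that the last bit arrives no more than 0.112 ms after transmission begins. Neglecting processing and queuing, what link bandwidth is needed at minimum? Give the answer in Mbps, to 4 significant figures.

L = 11680 bits.
Propagation delay = 22600 / 300000000 = 0.0753333 ms.
Transmission budget = 0.112 − 0.0753333 = 0.0366667 ms.
R ≥ L / t_tx = 11680 bits / 3.66667e-05 s = 318.5 Mbps.

318.5 Mbps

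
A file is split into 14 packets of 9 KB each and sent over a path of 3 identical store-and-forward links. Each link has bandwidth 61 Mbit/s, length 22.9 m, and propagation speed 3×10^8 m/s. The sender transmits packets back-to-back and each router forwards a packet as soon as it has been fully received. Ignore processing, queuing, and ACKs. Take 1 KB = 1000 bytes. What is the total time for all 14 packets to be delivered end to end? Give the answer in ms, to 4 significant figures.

18.89 ms

Per-hop transmission t_tx = L/R = 72000/61000000 = 1.18033 ms.
Per-hop propagation t_prop = 22.9/300000000 = 7.63333e-05 ms.
Pipeline fill: first packet needs 3·t_tx to clear all hops; remaining 13 packets each add one t_tx.
Total = (3+14-1)·t_tx + 3·t_prop = 16·1.18033 + 3·7.63333e-05 = 18.89 ms.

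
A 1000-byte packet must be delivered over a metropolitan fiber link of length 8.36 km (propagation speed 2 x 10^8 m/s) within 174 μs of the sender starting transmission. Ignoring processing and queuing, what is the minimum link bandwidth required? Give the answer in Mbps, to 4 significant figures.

L = 8000 bits.
Propagation delay = 8360 / 200000000 = 41.8 μs.
Transmission budget = 174 − 41.8 = 132.2 μs.
R ≥ L / t_tx = 8000 bits / 0.0001322 s = 60.51 Mbps.

60.51 Mbps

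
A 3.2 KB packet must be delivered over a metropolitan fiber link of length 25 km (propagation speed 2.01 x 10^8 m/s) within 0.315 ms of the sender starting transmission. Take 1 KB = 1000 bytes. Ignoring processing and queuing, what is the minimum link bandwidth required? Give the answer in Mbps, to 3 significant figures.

L = 25600 bits.
Propagation delay = 25000 / 2.01e+08 = 0.124378 ms.
Transmission budget = 0.315 − 0.124378 = 0.190622 ms.
R ≥ L / t_tx = 25600 bits / 0.000190622 s = 134 Mbps.

134 Mbps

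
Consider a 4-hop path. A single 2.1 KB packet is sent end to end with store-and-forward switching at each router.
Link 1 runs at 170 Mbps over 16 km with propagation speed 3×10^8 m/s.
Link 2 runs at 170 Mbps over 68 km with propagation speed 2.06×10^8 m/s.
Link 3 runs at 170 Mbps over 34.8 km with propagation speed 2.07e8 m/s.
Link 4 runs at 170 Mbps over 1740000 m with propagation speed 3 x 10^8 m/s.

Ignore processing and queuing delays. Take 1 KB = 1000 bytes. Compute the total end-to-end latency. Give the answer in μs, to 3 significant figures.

L = 16800 bits.
Transmission delay per hop = L/R = 16800/170000000 = 98.8235 μs; 4 hops → 395.294 μs.
Propagation delays (d/s per hop): 53.3333, 330.097, 168.116, 5800 μs; sum = 6351.55 μs.
End-to-end = 6750 μs.

6750 μs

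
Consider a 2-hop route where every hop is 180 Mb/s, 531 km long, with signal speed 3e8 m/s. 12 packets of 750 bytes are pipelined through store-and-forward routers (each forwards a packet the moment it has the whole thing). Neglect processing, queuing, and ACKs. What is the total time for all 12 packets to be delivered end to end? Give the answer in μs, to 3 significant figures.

Per-hop transmission t_tx = L/R = 6000/180000000 = 33.3333 μs.
Per-hop propagation t_prop = 531000/300000000 = 1770 μs.
Pipeline fill: first packet needs 2·t_tx to clear all hops; remaining 11 packets each add one t_tx.
Total = (2+12-1)·t_tx + 2·t_prop = 13·33.3333 + 2·1770 = 3970 μs.

3970 μs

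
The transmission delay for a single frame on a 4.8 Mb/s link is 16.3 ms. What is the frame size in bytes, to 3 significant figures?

9780 bytes

L = R × t_tx = 4800000 b/s × 0.0163 s = 78240 bits.
In bytes: 78240 / 8 = 9780 bytes.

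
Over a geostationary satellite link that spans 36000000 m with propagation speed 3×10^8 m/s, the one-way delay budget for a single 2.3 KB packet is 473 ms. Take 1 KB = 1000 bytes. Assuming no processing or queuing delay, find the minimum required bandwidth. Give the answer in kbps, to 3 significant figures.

52.1 kbps

L = 18400 bits.
Propagation delay = 36000000 / 300000000 = 120 ms.
Transmission budget = 473 − 120 = 353 ms.
R ≥ L / t_tx = 18400 bits / 0.353 s = 52.1 kbps.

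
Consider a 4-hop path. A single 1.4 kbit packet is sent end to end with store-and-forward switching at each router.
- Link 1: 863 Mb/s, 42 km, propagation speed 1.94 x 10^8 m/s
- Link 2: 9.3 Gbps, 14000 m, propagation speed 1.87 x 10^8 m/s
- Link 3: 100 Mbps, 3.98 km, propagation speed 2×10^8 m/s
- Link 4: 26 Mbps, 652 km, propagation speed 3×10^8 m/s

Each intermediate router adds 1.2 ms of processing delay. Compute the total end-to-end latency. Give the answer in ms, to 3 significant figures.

6.15 ms

L = 1400 bits.
Transmission delays (L/R per hop): 0.00162225, 0.000150538, 0.014, 0.0538462 ms; sum = 0.0696189 ms.
Propagation delays (d/s per hop): 0.216495, 0.0748663, 0.0199, 2.17333 ms; sum = 2.48459 ms.
Processing at 3 router(s): 3 × 1.2 ms = 3.6 ms.
End-to-end = 6.15 ms.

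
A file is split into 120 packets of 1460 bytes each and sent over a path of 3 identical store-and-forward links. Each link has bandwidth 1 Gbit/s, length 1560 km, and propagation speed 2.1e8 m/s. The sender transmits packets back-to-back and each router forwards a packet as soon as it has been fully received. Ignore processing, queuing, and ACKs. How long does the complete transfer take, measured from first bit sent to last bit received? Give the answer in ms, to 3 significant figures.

23.7 ms

Per-hop transmission t_tx = L/R = 11680/1000000000 = 0.01168 ms.
Per-hop propagation t_prop = 1560000/210000000 = 7.42857 ms.
Pipeline fill: first packet needs 3·t_tx to clear all hops; remaining 119 packets each add one t_tx.
Total = (3+120-1)·t_tx + 3·t_prop = 122·0.01168 + 3·7.42857 = 23.7 ms.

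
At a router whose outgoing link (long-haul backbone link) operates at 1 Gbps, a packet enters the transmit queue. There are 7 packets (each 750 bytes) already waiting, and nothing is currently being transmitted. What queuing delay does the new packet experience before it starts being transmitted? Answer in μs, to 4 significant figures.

42.00 μs

Each queued packet: L/R = 6000/1000000000 = 6 μs.
7 queued → 42 μs.
Queuing delay = 42.00 μs.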